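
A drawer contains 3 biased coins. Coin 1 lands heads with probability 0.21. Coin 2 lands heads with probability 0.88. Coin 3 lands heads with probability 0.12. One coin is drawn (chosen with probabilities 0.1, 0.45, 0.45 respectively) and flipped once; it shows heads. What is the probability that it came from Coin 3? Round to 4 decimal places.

Posterior probability ≈ 0.1146

Tabulate prior·likelihood by source: [1] prior 0.1, lik 0.21, product 0.02100; [2] prior 0.45, lik 0.88, product 0.3960; [3] prior 0.45, lik 0.12, product 0.05400.
Normalizing constant = 0.47100; the posterior for Coin 3 is its product over the sum, 0.05400/0.47100 = 0.1146.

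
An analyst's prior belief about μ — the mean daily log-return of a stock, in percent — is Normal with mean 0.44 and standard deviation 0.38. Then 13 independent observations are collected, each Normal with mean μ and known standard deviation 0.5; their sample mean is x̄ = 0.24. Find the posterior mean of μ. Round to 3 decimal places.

Posterior mean ≈ 0.264

With known σ, the Normal prior is conjugate. Weight on the data is w = (n/σ²)/(n/σ² + 1/τ₀²) = 52.0000/(52.0000+6.92521) = 0.88247.
Posterior mean = w·x̄ + (1−w)·μ₀ = 0.88247·0.24 + 0.11753·0.44 = 0.264.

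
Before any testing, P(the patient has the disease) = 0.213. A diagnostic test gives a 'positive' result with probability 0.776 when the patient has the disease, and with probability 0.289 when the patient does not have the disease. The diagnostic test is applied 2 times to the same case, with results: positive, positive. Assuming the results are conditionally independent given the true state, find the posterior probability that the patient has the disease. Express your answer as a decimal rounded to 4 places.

Posterior P(H) ≈ 0.6612

With H the event that the patient has the disease, the joint likelihood of the observed sequence is P(data|H) = 0.776·0.776 = 0.60218 and P(data|¬H) = 0.289·0.289 = 0.083521.
Bayes: P(H|data) = 0.213·0.60218 / (0.213·0.60218 + 0.787·0.083521) = 0.12826/0.19399 = 0.6612.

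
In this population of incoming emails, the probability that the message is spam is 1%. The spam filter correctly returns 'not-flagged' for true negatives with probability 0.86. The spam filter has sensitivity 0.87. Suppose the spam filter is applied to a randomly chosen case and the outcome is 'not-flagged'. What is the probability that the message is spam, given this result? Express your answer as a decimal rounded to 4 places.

Let H be the event that the message is spam. P(H) = 0.01, so P(¬H) = 0.99. With E the 'not-flagged' result, P(E|H) = 0.13 and P(E|¬H) = 0.86.
P(E) = 0.13·0.01 + 0.86·0.99 = 0.0013000 + 0.85140 = 0.85270.
By Bayes' theorem, P(H|E) = 0.0013000 / 0.85270 = 0.0015.

P(H | E) ≈ 0.0015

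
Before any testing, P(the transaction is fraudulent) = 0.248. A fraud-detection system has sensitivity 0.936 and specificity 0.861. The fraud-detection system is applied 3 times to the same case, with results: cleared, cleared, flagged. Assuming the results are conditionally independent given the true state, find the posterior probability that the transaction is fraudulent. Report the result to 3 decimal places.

Posterior P(H) ≈ 0.012

Let H be the event that the transaction is fraudulent; start with P(H) = 0.248. P('flagged'|H) = 0.936, P('flagged'|¬H) = 0.139.
Update on result 1 ('cleared'): P(H) ← 0.064·0.2480 / (0.064·0.2480 + 0.861·0.7520) = 0.015872/0.66334 = 0.0239.
Update on result 2 ('cleared'): P(H) ← 0.064·0.0239 / (0.064·0.0239 + 0.861·0.9761) = 0.0015313/0.84193 = 0.0018.
Update on result 3 ('flagged'): P(H) ← 0.936·0.0018 / (0.936·0.0018 + 0.139·0.9982) = 0.0017024/0.14045 = 0.0121.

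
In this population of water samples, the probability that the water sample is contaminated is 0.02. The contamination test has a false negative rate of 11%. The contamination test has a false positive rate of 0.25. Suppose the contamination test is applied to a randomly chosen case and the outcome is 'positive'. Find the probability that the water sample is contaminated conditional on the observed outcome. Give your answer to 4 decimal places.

Write H for 'the water sample is contaminated'. Prior odds H:¬H = 0.02/0.98 = 0.020408. For the 'positive' outcome, the likelihood ratio is 0.89/0.25 = 3.5600.
Posterior odds = 0.020408 × 3.5600 = 0.072653, so P(H|E) = 0.072653/(1+0.072653) = 0.0677.

P(H | E) ≈ 0.0677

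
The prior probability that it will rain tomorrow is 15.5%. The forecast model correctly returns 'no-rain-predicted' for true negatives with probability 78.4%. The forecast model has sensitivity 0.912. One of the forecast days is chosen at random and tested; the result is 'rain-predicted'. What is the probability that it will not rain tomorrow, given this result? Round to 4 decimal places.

P(¬H | E) ≈ 0.5635

Let H be the event that it will rain tomorrow. P(H) = 0.155, so P(¬H) = 0.845. With E the 'rain-predicted' result, P(E|H) = 0.912 and P(E|¬H) = 0.216.
P(E) = 0.912·0.155 + 0.216·0.845 = 0.14136 + 0.18252 = 0.32388.
By Bayes' theorem, P(H|E) = 0.14136 / 0.32388 = 0.4365. Hence P(¬H|E) = 1 − 0.4365 = 0.5635.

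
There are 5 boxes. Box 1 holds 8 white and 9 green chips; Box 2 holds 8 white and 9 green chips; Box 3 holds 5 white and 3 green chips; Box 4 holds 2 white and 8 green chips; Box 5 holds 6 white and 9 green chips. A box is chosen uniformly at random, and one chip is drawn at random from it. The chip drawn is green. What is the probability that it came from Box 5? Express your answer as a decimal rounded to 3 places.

P(green|Box 1) = 0.5294; P(green|Box 2) = 0.5294; P(green|Box 3) = 0.375; P(green|Box 4) = 0.8; P(green|Box 5) = 0.6.
Prior × likelihood for each source: 0.2·0.5294=0.1059, 0.2·0.5294=0.1059, 0.2·0.375=0.07500, 0.2·0.8=0.1600, 0.2·0.6=0.1200. Summing gives P(green) = 0.56676.
P(Box 5 | green) = 0.1200 / 0.56676 = 0.212.

Posterior probability ≈ 0.212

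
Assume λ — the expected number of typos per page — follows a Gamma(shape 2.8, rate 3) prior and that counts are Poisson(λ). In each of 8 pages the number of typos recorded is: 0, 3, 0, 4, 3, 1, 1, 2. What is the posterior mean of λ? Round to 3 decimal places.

The Poisson likelihood adds the total count to the shape and the number of exposure periods to the rate. Here ∑xᵢ = 14 and n = 8, so shape 2.8→16.8 and rate 3→11.
Posterior mean = shape/rate = 16.8/11 = 1.527.

Posterior mean ≈ 1.527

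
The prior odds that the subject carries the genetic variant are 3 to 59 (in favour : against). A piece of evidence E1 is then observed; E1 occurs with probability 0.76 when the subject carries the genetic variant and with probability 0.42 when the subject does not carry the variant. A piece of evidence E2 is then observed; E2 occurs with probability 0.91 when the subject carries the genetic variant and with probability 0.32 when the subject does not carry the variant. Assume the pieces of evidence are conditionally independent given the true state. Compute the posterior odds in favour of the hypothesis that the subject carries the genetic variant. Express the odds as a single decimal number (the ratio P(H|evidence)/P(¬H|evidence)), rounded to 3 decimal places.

Posterior odds ≈ 0.262

Prior odds = 3/59 = 0.050847. In log-odds, ln(0.050847) = -2.9789.
Add log likelihood ratios: ln(1.8095) + ln(2.8438) = 1.6382.
Posterior log-odds = -1.3407, so posterior odds = exp(-1.3407) = 0.26165.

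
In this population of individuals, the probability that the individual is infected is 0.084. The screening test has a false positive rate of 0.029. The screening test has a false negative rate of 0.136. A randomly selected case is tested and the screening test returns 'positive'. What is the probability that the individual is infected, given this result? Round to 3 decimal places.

P(H | E) ≈ 0.732

Write H for 'the individual is infected'. Prior odds H:¬H = 0.084/0.916 = 0.091703. For the 'positive' outcome, the likelihood ratio is 0.864/0.029 = 29.793.
Posterior odds = 0.091703 × 29.793 = 2.7321, so P(H|E) = 2.7321/(1+2.7321) = 0.732.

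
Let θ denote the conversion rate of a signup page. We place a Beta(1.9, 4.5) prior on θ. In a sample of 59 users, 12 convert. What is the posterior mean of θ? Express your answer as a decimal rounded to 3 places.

Posterior mean ≈ 0.213

Observing 12 successes and 47 failures updates Beta(1.9, 4.5) by adding the success and failure counts to the two shape parameters: α = 1.9+12 = 13.9, β = 4.5+47 = 51.5.
E[θ | data] = 13.9/(13.9+51.5) = 0.213.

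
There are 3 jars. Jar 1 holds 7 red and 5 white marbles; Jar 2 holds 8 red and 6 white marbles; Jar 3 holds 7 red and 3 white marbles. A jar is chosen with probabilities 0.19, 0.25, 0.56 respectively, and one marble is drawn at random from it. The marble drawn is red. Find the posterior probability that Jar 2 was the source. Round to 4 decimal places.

Posterior probability ≈ 0.2212

Tabulate prior·likelihood by source: [1] prior 0.19, lik 0.5833, product 0.1108; [2] prior 0.25, lik 0.5714, product 0.1429; [3] prior 0.56, lik 0.7, product 0.3920.
Normalizing constant = 0.64569; the posterior for Jar 2 is its product over the sum, 0.1429/0.64569 = 0.2212.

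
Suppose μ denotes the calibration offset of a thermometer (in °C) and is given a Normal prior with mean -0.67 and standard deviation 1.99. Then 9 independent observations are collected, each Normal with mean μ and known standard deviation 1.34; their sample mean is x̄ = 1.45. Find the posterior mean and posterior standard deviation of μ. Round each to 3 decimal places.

Posterior mean ≈ 1.348; posterior SD ≈ 0.436

With known σ, the Normal prior is conjugate. Weight on the data is w = (n/σ²)/(n/σ² + 1/τ₀²) = 5.01225/(5.01225+0.252519) = 0.95204.
Posterior mean = w·x̄ + (1−w)·μ₀ = 0.95204·1.45 + 0.047964·-0.67 = 1.348. Posterior variance = 1/(5.01225+0.252519) = 0.189942, so SD = 0.436.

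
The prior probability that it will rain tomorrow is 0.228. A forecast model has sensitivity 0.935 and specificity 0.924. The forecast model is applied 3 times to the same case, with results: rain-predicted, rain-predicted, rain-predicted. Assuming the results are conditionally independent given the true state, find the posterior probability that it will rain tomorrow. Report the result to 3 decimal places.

With H the event that it will rain tomorrow, the joint likelihood of the observed sequence is P(data|H) = 0.935·0.935·0.935 = 0.81740 and P(data|¬H) = 0.076·0.076·0.076 = 0.00043898.
Bayes: P(H|data) = 0.228·0.81740 / (0.228·0.81740 + 0.772·0.00043898) = 0.18637/0.18671 = 0.9982.

Posterior P(H) ≈ 0.998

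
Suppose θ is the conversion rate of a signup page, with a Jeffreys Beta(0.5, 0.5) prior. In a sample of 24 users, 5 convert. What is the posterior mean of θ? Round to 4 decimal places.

Posterior mean ≈ 0.2200

The binomial likelihood is conjugate to the Beta prior: with 5 successes and 19 failures, the posterior is Beta(0.5+5, 0.5+19) = Beta(5.5, 19.5).
E[θ | data] = 5.5/(5.5+19.5) = 0.2200.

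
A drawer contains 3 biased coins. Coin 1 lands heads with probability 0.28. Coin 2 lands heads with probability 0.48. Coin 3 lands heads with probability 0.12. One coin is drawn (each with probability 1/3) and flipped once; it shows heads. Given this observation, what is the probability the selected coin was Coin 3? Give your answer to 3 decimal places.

P(heads|C1) = 0.28; P(heads|C2) = 0.48; P(heads|C3) = 0.12.
Prior × likelihood for each source: 0.333333·0.28=0.09333, 0.333333·0.48=0.1600, 0.333333·0.12=0.04000. Summing gives P(heads) = 0.29333.
P(Coin 3 | heads) = 0.04000 / 0.29333 = 0.136.

Posterior probability ≈ 0.136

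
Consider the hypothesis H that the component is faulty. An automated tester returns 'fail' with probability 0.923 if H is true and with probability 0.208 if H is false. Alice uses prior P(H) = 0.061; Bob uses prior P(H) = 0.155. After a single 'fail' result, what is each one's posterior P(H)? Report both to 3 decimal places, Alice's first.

Alice: 0.224; Bob: 0.449

P('+'|H) = 0.923, P('+'|¬H) = 0.208.
Alice: numerator 0.923·0.061 = 0.056303; evidence = 0.056303+0.208·0.939 = 0.25162; posterior = 0.224.
Bob: numerator 0.923·0.155 = 0.14306; evidence = 0.14306+0.208·0.845 = 0.31883; posterior = 0.449.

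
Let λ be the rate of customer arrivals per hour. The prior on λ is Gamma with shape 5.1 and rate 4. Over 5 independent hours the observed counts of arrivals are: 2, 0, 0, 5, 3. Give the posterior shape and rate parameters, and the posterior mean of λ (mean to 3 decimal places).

Posterior: Gamma(shape=15.1, rate=9); mean ≈ 1.678

The Poisson likelihood adds the total count to the shape and the number of exposure periods to the rate. Here ∑xᵢ = 10 and n = 5, so shape 5.1→15.1 and rate 4→9.
E[λ | data] = 15.1/9 = 1.678.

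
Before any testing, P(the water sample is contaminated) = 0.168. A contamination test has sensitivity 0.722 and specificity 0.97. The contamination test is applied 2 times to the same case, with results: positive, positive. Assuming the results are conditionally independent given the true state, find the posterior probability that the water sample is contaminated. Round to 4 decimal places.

Posterior P(H) ≈ 0.9915

With H the event that the water sample is contaminated, the joint likelihood of the observed sequence is P(data|H) = 0.722·0.722 = 0.52128 and P(data|¬H) = 0.03·0.03 = 0.00090000.
Bayes: P(H|data) = 0.168·0.52128 / (0.168·0.52128 + 0.832·0.00090000) = 0.087576/0.088325 = 0.9915.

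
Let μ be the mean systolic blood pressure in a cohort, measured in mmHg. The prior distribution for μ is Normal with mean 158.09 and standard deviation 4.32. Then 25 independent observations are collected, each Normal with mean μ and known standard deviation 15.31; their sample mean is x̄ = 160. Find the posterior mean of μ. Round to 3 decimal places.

Posterior mean ≈ 159.361

Prior precision 1/τ₀² = 1/4.32² = 0.0535837; data precision n/σ² = 25/15.31² = 0.106657.
Posterior precision = 0.0535837 + 0.106657 = 0.160241.
Posterior mean = (0.0535837·158.09 + 0.106657·160) / 0.160241 = 159.361.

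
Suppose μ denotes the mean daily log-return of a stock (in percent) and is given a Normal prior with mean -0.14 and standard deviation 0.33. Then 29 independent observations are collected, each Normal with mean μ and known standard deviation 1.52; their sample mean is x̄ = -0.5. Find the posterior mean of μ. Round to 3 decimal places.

With known σ, the Normal prior is conjugate. Weight on the data is w = (n/σ²)/(n/σ² + 1/τ₀²) = 12.5519/(12.5519+9.18274) = 0.57751.
Posterior mean = w·x̄ + (1−w)·μ₀ = 0.57751·-0.5 + 0.42249·-0.14 = -0.348.

Posterior mean ≈ -0.348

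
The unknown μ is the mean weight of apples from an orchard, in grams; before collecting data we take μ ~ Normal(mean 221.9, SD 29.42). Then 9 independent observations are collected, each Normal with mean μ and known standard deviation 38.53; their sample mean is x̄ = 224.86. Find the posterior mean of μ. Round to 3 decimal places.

Posterior mean ≈ 224.386

With known σ, the Normal prior is conjugate. Weight on the data is w = (n/σ²)/(n/σ² + 1/τ₀²) = 0.00606240/(0.00606240+0.00115535) = 0.83993.
Posterior mean = w·x̄ + (1−w)·μ₀ = 0.83993·224.86 + 0.16007·221.9 = 224.386.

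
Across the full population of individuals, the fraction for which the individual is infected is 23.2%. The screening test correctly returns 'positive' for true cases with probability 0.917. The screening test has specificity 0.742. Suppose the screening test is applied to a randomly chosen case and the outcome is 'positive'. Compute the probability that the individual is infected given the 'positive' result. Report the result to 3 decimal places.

P(H | E) ≈ 0.518

Let H be the event that the individual is infected. P(H) = 0.232, so P(¬H) = 0.768. With E the 'positive' result, P(E|H) = 0.917 and P(E|¬H) = 0.258.
P(E) = 0.917·0.232 + 0.258·0.768 = 0.21274 + 0.19814 = 0.41089.
By Bayes' theorem, P(H|E) = 0.21274 / 0.41089 = 0.518.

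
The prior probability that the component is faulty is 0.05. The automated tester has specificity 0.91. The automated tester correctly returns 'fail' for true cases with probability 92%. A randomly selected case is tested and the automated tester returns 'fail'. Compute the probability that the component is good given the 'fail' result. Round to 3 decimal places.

Write H for 'the component is faulty'. Prior odds H:¬H = 0.05/0.95 = 0.052632. For the 'fail' outcome, the likelihood ratio is 0.92/0.09 = 10.222.
Posterior odds = 0.052632 × 10.222 = 0.53801, so P(H|E) = 0.53801/(1+0.53801) = 0.350. Then P(¬H|E) = 1 − 0.350 = 0.650.

P(¬H | E) ≈ 0.650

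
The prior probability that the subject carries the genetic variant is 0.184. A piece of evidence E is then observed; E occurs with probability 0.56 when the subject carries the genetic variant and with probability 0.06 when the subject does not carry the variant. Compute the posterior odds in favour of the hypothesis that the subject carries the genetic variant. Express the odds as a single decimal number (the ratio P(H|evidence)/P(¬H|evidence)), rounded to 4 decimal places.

Posterior odds ≈ 2.1046

Prior odds = 0.184/(1−0.184) = 0.22549. In log-odds, ln(0.22549) = -1.4895.
Add log likelihood ratio: ln(9.3333) = 2.2336.
Posterior log-odds = 0.74411, so posterior odds = exp(0.74411) = 2.1046.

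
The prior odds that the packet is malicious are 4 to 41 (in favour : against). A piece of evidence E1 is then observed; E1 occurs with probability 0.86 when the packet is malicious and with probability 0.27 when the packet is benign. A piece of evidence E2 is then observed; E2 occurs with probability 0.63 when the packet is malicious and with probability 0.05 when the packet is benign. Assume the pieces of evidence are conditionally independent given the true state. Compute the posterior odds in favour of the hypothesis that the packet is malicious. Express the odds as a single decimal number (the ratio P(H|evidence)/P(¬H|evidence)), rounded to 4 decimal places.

Posterior odds ≈ 3.9154

Prior odds = 4/41 = 0.097561. In log-odds, ln(0.097561) = -2.3273.
Add log likelihood ratios: ln(3.1852) + ln(12.600) = 3.6922.
Posterior log-odds = 1.3649, so posterior odds = exp(1.3649) = 3.9154.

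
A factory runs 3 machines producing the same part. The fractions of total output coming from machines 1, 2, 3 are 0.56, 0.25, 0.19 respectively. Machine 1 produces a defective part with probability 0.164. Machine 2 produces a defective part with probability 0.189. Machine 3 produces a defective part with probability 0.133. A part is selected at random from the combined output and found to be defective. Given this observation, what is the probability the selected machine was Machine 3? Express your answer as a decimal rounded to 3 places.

Posterior probability ≈ 0.154

Tabulate prior·likelihood by source: [1] prior 0.56, lik 0.164, product 0.09184; [2] prior 0.25, lik 0.189, product 0.04725; [3] prior 0.19, lik 0.133, product 0.02527.
Normalizing constant = 0.16436; the posterior for Machine 3 is its product over the sum, 0.02527/0.16436 = 0.154.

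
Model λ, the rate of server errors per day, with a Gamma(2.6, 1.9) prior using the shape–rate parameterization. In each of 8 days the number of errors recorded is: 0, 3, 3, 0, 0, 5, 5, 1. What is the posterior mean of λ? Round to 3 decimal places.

Posterior mean ≈ 1.980

Total count ∑xᵢ = 17 over n = 8 days.
Gamma is conjugate to the Poisson likelihood: posterior is Gamma(shape = 2.6+17 = 19.6, rate = 1.9+8 = 9.9).
E[λ | data] = 19.6/9.9 = 1.980.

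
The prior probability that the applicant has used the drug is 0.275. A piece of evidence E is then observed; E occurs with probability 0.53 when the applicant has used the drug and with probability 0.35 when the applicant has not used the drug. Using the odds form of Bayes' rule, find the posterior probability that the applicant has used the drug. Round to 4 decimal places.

Posterior probability ≈ 0.3648

Prior odds = 0.275/(1−0.275) = 0.37931. In log-odds, ln(0.37931) = -0.96940.
Add log likelihood ratio: ln(1.5143) = 0.41494.
Posterior log-odds = -0.55446, so posterior odds = exp(-0.55446) = 0.57438. Converting, P(H|E) = 0.57438/1.5744 = 0.3648.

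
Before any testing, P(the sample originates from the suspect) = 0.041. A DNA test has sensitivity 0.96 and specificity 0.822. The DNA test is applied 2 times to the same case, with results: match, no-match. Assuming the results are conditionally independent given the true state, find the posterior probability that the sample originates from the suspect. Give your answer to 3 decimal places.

With H the event that the sample originates from the suspect, the joint likelihood of the observed sequence is P(data|H) = 0.96·0.04 = 0.038400 and P(data|¬H) = 0.178·0.822 = 0.14632.
Bayes: P(H|data) = 0.041·0.038400 / (0.041·0.038400 + 0.959·0.14632) = 0.0015744/0.14189 = 0.0111.

Posterior P(H) ≈ 0.011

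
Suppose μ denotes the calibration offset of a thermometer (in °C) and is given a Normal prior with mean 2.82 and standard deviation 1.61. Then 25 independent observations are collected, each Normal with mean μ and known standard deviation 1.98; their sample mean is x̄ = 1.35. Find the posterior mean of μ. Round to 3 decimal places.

With known σ, the Normal prior is conjugate. Weight on the data is w = (n/σ²)/(n/σ² + 1/τ₀²) = 6.37690/(6.37690+0.385788) = 0.94295.
Posterior mean = w·x̄ + (1−w)·μ₀ = 0.94295·1.35 + 0.057046·2.82 = 1.434.

Posterior mean ≈ 1.434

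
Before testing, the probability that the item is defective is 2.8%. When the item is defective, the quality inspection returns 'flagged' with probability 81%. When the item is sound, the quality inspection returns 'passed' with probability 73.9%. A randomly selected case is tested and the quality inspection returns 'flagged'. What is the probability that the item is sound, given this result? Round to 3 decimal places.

Write H for 'the item is defective'. Prior odds H:¬H = 0.028/0.972 = 0.028807. For the 'flagged' outcome, the likelihood ratio is 0.81/0.261 = 3.1034.
Posterior odds = 0.028807 × 3.1034 = 0.089400, so P(H|E) = 0.089400/(1+0.089400) = 0.082. Then P(¬H|E) = 1 − 0.082 = 0.918.

P(¬H | E) ≈ 0.918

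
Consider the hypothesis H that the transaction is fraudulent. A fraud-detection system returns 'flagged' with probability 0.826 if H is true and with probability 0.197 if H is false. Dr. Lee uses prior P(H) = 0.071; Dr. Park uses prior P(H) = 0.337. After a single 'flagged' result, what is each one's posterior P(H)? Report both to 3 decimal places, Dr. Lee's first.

The likelihood ratio for a 'flagged' result is 0.826/0.197 = 4.1929.
Dr. Lee: prior odds 0.071/0.929 = 0.076426; posterior odds 0.32045; posterior probability 0.243.
Dr. Park: prior odds 0.337/0.663 = 0.50830; posterior odds 2.1312; posterior probability 0.681.

Dr. Lee: 0.243; Dr. Park: 0.681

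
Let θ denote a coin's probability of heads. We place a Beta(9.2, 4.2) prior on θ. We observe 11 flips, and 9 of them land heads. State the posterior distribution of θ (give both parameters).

Posterior: Beta(18.2, 6.2)

The binomial likelihood is conjugate to the Beta prior: with 9 successes and 2 failures, the posterior is Beta(9.2+9, 4.2+2) = Beta(18.2, 6.2).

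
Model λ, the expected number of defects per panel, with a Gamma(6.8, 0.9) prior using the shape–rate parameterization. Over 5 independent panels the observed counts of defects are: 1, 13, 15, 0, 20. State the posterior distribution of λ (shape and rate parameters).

Total count ∑xᵢ = 49 over n = 5 panels.
Gamma is conjugate to the Poisson likelihood: posterior is Gamma(shape = 6.8+49 = 55.8, rate = 0.9+5 = 5.9).

Posterior: Gamma(shape=55.8, rate=5.9)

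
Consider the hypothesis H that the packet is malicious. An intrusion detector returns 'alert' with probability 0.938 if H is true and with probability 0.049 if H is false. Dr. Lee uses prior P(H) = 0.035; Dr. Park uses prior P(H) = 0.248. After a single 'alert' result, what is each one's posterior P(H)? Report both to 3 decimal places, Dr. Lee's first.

Dr. Lee: 0.410; Dr. Park: 0.863

P('+'|H) = 0.938, P('+'|¬H) = 0.049.
Dr. Lee: numerator 0.938·0.035 = 0.032830; evidence = 0.032830+0.049·0.965 = 0.080115; posterior = 0.410.
Dr. Park: numerator 0.938·0.248 = 0.23262; evidence = 0.23262+0.049·0.752 = 0.26947; posterior = 0.863.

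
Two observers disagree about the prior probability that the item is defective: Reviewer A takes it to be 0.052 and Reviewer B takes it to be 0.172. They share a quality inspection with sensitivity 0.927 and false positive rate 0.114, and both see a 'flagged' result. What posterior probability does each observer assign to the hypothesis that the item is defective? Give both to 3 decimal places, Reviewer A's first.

Reviewer A: 0.308; Reviewer B: 0.628

P('+'|H) = 0.927, P('+'|¬H) = 0.114.
Reviewer A: numerator 0.927·0.052 = 0.048204; evidence = 0.048204+0.114·0.948 = 0.15628; posterior = 0.308.
Reviewer B: numerator 0.927·0.172 = 0.15944; evidence = 0.15944+0.114·0.828 = 0.25384; posterior = 0.628.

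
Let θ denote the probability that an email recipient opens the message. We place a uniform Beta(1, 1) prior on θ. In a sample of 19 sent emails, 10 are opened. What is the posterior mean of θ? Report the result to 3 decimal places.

Posterior mean ≈ 0.524

The binomial likelihood is conjugate to the Beta prior: with 10 successes and 9 failures, the posterior is Beta(1+10, 1+9) = Beta(11, 10).
Posterior mean = α/(α+β) = 11/21 = 0.524.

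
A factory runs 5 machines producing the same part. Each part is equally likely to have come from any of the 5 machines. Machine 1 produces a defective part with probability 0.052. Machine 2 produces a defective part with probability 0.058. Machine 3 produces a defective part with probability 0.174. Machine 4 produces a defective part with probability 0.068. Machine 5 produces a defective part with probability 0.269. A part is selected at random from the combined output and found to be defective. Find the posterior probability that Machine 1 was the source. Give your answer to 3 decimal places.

Tabulate prior·likelihood by source: [1] prior 0.2, lik 0.052, product 0.01040; [2] prior 0.2, lik 0.058, product 0.01160; [3] prior 0.2, lik 0.174, product 0.03480; [4] prior 0.2, lik 0.068, product 0.01360; [5] prior 0.2, lik 0.269, product 0.05380.
Normalizing constant = 0.12420; the posterior for Machine 1 is its product over the sum, 0.01040/0.12420 = 0.084.

Posterior probability ≈ 0.084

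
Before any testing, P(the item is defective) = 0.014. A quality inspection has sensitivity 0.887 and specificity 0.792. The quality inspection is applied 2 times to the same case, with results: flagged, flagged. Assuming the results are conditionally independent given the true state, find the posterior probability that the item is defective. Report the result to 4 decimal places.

With H the event that the item is defective, the joint likelihood of the observed sequence is P(data|H) = 0.887·0.887 = 0.78677 and P(data|¬H) = 0.208·0.208 = 0.043264.
Bayes: P(H|data) = 0.014·0.78677 / (0.014·0.78677 + 0.986·0.043264) = 0.011015/0.053673 = 0.2052.

Posterior P(H) ≈ 0.2052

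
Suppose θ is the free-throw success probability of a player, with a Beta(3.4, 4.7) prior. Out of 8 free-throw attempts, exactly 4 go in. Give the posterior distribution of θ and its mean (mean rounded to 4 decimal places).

Posterior: Beta(7.4, 8.7); mean ≈ 0.4596

The binomial likelihood is conjugate to the Beta prior: with 4 successes and 4 failures, the posterior is Beta(3.4+4, 4.7+4) = Beta(7.4, 8.7).
E[θ | data] = 7.4/(7.4+8.7) = 0.4596.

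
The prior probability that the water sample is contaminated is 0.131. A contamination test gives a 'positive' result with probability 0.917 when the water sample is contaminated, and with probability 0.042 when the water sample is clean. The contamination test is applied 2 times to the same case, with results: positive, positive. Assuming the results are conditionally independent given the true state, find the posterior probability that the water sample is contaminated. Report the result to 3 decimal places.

Let H be the event that the water sample is contaminated; start with P(H) = 0.131. P('positive'|H) = 0.917, P('positive'|¬H) = 0.042.
Update on result 1 ('positive'): P(H) ← 0.917·0.1310 / (0.917·0.1310 + 0.042·0.8690) = 0.12013/0.15663 = 0.7670.
Update on result 2 ('positive'): P(H) ← 0.917·0.7670 / (0.917·0.7670 + 0.042·0.2330) = 0.70331/0.71310 = 0.9863.

Posterior P(H) ≈ 0.986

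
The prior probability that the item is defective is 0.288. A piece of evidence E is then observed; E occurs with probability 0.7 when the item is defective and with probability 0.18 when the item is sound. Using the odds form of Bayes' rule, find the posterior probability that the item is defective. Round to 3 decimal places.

Prior odds = 0.288/(1−0.288) = 0.40449.
Likelihood ratio for E = 0.7/0.18 = 3.8889.
Posterior odds = prior odds × LR = 1.5730.
Posterior probability = odds/(1+odds) = 1.5730/2.5730 = 0.611.

Posterior probability ≈ 0.611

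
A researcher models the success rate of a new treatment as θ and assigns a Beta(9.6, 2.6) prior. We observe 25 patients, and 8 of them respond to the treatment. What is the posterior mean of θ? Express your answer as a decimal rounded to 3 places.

Posterior mean ≈ 0.473

The binomial likelihood is conjugate to the Beta prior: with 8 successes and 17 failures, the posterior is Beta(9.6+8, 2.6+17) = Beta(17.6, 19.6).
Posterior mean = α/(α+β) = 17.6/37.2 = 0.473.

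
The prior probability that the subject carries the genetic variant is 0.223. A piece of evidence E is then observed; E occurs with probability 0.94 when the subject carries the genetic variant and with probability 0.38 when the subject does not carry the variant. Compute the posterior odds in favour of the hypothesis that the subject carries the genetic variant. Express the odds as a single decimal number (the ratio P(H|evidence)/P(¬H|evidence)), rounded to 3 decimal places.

Posterior odds ≈ 0.710

Prior odds = 0.223/(1−0.223) = 0.28700. In log-odds, ln(0.28700) = -1.2483.
Add log likelihood ratio: ln(2.4737) = 0.90571.
Posterior log-odds = -0.34256, so posterior odds = exp(-0.34256) = 0.70995.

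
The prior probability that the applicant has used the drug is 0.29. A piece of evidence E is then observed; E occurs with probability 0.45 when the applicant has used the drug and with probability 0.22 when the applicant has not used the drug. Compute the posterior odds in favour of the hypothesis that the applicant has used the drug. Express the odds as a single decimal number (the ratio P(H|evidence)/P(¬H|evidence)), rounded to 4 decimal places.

Posterior odds ≈ 0.8355

Prior odds = 0.29/(1−0.29) = 0.40845. In log-odds, ln(0.40845) = -0.89538.
Add log likelihood ratio: ln(2.0455) = 0.71562.
Posterior log-odds = -0.17976, so posterior odds = exp(-0.17976) = 0.83547.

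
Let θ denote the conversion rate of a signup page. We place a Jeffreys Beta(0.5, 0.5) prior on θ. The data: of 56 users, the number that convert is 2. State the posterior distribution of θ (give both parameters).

The binomial likelihood is conjugate to the Beta prior: with 2 successes and 54 failures, the posterior is Beta(0.5+2, 0.5+54) = Beta(2.5, 54.5).

Posterior: Beta(2.5, 54.5)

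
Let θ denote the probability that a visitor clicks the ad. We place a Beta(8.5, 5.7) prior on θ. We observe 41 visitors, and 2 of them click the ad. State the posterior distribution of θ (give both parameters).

Posterior: Beta(10.5, 44.7)

Observing 2 successes and 39 failures updates Beta(8.5, 5.7) by adding the success and failure counts to the two shape parameters: α = 8.5+2 = 10.5, β = 5.7+39 = 44.7.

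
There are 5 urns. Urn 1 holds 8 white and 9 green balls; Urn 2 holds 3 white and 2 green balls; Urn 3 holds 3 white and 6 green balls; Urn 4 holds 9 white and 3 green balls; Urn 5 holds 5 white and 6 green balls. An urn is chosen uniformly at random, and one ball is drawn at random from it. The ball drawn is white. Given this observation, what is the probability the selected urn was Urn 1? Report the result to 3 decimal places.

Tabulate prior·likelihood by source: [1] prior 0.2, lik 0.4706, product 0.09412; [2] prior 0.2, lik 0.6, product 0.1200; [3] prior 0.2, lik 0.3333, product 0.06667; [4] prior 0.2, lik 0.75, product 0.1500; [5] prior 0.2, lik 0.4545, product 0.09091.
Normalizing constant = 0.52169; the posterior for Urn 1 is its product over the sum, 0.09412/0.52169 = 0.180.

Posterior probability ≈ 0.180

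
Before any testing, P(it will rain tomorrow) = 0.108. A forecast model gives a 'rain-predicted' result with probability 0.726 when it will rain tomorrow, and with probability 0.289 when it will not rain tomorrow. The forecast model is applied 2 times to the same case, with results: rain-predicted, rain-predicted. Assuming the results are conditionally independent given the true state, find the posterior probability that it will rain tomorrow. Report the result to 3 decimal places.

Let H be the event that it will rain tomorrow; start with P(H) = 0.108. P('rain-predicted'|H) = 0.726, P('rain-predicted'|¬H) = 0.289.
Update on result 1 ('rain-predicted'): P(H) ← 0.726·0.1080 / (0.726·0.1080 + 0.289·0.8920) = 0.078408/0.33620 = 0.2332.
Update on result 2 ('rain-predicted'): P(H) ← 0.726·0.2332 / (0.726·0.2332 + 0.289·0.7668) = 0.16932/0.39092 = 0.4331.

Posterior P(H) ≈ 0.433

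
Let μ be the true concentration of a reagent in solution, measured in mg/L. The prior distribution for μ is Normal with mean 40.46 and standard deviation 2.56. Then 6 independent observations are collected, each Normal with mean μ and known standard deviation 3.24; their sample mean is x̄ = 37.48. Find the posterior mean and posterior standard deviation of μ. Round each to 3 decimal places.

Posterior mean ≈ 38.108; posterior SD ≈ 1.175

Prior precision 1/τ₀² = 1/2.56² = 0.152588; data precision n/σ² = 6/3.24² = 0.571559.
Posterior precision = 0.152588 + 0.571559 = 0.724147, giving posterior SD = 1/√0.724147 = 1.175.
Posterior mean = (0.152588·40.46 + 0.571559·37.48) / 0.724147 = 38.108.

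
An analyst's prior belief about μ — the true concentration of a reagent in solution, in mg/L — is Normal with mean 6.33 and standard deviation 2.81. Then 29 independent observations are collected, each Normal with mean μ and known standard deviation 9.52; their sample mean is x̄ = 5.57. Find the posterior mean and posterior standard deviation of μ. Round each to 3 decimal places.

Posterior mean ≈ 5.786; posterior SD ≈ 1.496

With known σ, the Normal prior is conjugate. Weight on the data is w = (n/σ²)/(n/σ² + 1/τ₀²) = 0.319981/(0.319981+0.126645) = 0.71644.
Posterior mean = w·x̄ + (1−w)·μ₀ = 0.71644·5.57 + 0.28356·6.33 = 5.786. Posterior variance = 1/(0.319981+0.126645) = 2.23901, so SD = 1.496.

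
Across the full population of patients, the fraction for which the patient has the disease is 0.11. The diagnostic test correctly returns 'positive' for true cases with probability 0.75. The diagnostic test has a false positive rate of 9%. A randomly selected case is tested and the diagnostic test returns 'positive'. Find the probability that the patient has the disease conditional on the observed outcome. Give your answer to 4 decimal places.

Let H be the event that the patient has the disease. P(H) = 0.11, so P(¬H) = 0.89. With E the 'positive' result, P(E|H) = 0.75 and P(E|¬H) = 0.09.
P(E) = 0.75·0.11 + 0.09·0.89 = 0.082500 + 0.080100 = 0.16260.
By Bayes' theorem, P(H|E) = 0.082500 / 0.16260 = 0.5074.

P(H | E) ≈ 0.5074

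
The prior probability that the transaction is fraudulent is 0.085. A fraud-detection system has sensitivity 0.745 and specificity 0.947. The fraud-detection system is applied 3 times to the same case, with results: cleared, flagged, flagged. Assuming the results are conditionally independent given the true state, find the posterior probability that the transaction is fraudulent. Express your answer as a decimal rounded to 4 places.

Let H be the event that the transaction is fraudulent; start with P(H) = 0.085. P('flagged'|H) = 0.745, P('flagged'|¬H) = 0.053.
Update on result 1 ('cleared'): P(H) ← 0.255·0.0850 / (0.255·0.0850 + 0.947·0.9150) = 0.021675/0.88818 = 0.0244.
Update on result 2 ('flagged'): P(H) ← 0.745·0.0244 / (0.745·0.0244 + 0.053·0.9756) = 0.018181/0.069887 = 0.2601.
Update on result 3 ('flagged'): P(H) ← 0.745·0.2601 / (0.745·0.2601 + 0.053·0.7399) = 0.19381/0.23302 = 0.8317.

Posterior P(H) ≈ 0.8317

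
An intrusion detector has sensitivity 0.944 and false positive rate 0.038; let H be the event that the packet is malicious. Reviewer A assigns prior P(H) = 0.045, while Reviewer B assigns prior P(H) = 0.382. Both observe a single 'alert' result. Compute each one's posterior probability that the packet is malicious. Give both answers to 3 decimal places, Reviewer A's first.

Reviewer A: 0.539; Reviewer B: 0.939

The likelihood ratio for an 'alert' result is 0.944/0.038 = 24.842.
Reviewer A: prior odds 0.045/0.955 = 0.047120; posterior odds 1.1706; posterior probability 0.539.
Reviewer B: prior odds 0.382/0.618 = 0.61812; posterior odds 15.355; posterior probability 0.939.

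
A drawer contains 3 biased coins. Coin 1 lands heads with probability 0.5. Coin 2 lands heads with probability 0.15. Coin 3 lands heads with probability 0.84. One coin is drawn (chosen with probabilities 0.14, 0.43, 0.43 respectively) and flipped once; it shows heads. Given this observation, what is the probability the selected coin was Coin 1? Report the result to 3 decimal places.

P(heads|C1) = 0.5; P(heads|C2) = 0.15; P(heads|C3) = 0.84.
Prior × likelihood for each source: 0.14·0.5=0.07000, 0.43·0.15=0.06450, 0.43·0.84=0.3612. Summing gives P(heads) = 0.49570.
P(Coin 1 | heads) = 0.07000 / 0.49570 = 0.141.

Posterior probability ≈ 0.141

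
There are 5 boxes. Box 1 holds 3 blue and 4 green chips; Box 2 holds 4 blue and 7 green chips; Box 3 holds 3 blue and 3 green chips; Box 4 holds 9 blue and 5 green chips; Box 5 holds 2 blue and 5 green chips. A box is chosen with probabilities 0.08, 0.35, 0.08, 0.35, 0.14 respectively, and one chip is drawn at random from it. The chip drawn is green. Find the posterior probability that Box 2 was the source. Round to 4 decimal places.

Posterior probability ≈ 0.4175

Tabulate prior·likelihood by source: [1] prior 0.08, lik 0.5714, product 0.04571; [2] prior 0.35, lik 0.6364, product 0.2227; [3] prior 0.08, lik 0.5, product 0.04000; [4] prior 0.35, lik 0.3571, product 0.1250; [5] prior 0.14, lik 0.7143, product 0.1000.
Normalizing constant = 0.53344; the posterior for Box 2 is its product over the sum, 0.2227/0.53344 = 0.4175.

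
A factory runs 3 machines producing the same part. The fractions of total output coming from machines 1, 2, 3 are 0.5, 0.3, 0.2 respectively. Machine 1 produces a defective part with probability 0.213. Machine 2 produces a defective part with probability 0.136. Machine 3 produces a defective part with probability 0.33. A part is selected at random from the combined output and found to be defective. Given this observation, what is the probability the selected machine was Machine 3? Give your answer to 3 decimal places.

Posterior probability ≈ 0.309

Tabulate prior·likelihood by source: [1] prior 0.5, lik 0.213, product 0.1065; [2] prior 0.3, lik 0.136, product 0.04080; [3] prior 0.2, lik 0.33, product 0.06600.
Normalizing constant = 0.21330; the posterior for Machine 3 is its product over the sum, 0.06600/0.21330 = 0.309.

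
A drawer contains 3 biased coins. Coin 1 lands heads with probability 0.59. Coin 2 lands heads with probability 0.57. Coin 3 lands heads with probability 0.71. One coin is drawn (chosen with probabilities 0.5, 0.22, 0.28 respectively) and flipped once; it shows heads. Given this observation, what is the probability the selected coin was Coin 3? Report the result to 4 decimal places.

Posterior probability ≈ 0.3211

Tabulate prior·likelihood by source: [1] prior 0.5, lik 0.59, product 0.2950; [2] prior 0.22, lik 0.57, product 0.1254; [3] prior 0.28, lik 0.71, product 0.1988.
Normalizing constant = 0.61920; the posterior for Coin 3 is its product over the sum, 0.1988/0.61920 = 0.3211.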